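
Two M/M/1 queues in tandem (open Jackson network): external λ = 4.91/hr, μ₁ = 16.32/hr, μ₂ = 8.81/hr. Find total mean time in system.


Each node sees arrival rate λ = 4.91/hr (tandem ⇒ throughput preserved).
W₁ = 1/(μ₁−λ) = 1/(16.32−4.91) = 0.08764 hr
W₂ = 1/(μ₂−λ) = 1/(8.81−4.91) = 0.25641 hr
W_total = W₁ + W₂ = 0.08764 + 0.25641 = 0.34405 hr

Final: 0.34405 hr


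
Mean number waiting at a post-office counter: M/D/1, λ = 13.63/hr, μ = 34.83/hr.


ρ = 13.63/34.83 = 0.3913
M/D/1: Lq = ρ²/(2(1−ρ)) = 0.1531/(2·0.6087) = 0.12580

Final: 0.12580


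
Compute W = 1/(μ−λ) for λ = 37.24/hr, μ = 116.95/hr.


W = 1/(μ−λ) = 1/(116.95 − 37.24) = 1/79.71 = 0.01255 hr

Final: 0.01255 hr


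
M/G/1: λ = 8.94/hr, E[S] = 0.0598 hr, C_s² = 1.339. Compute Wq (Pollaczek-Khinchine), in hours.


ρ = λ·E[S] = 8.94·0.0598 = 0.5346
E[S²] = E[S]²(1+C_s²) = 0.0598²·(1+1.339) = 0.008364
Wq = λ·E[S²]/(2(1−ρ)) = 8.94·0.008364/(2·0.4654) = 0.08034 hr

Final: 0.08034 hr


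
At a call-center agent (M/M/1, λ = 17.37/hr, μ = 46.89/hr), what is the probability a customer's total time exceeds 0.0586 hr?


W ~ Exponential(μ−λ) for M/M/1.
μ − λ = 46.89 − 17.37 = 29.5200
P(W > t) = e^{−(μ−λ)t} = e^{−1.7299} = 0.177307

Final: 0.177307


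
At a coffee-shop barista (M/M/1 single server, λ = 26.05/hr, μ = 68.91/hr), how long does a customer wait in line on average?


ρ = 26.05/68.91 = 0.3780
Wq = ρ/(μ−λ) = 0.3780/(68.91 − 26.05) = 0.3780/42.86 = 0.008820 hr

Final: 0.008820 hr


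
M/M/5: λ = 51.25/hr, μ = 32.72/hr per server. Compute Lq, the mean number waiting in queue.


a = λ/μ = 1.5663; ρ = a/5 = 0.3133
P₀ = 0.208392
Lq = P₀·a^c·ρ / (c!·(1−ρ)²) = 0.208392·9.42764·0.3133/(120·0.47161)
= 0.01088

Final: 0.01088


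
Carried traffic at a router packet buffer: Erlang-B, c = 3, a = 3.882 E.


B(3,3.882) = 0.439850 (Erlang-B)
Carried load = a(1 − B) = 3.882·(1 − 0.439850) = 3.882·0.560150 = 2.1745 E

Final: 2.1745 Erlangs


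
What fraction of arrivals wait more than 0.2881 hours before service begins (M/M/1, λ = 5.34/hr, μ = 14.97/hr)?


ρ = 5.34/14.97 = 0.3567
P(Wq > t) = ρ·e^{−(μ−λ)t} = 0.3567·e^{−2.7744}
= 0.3567·0.062387 = 0.022254

Final: 0.022254


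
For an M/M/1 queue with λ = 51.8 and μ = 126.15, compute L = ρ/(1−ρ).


ρ = λ/μ = 51.8/126.15 = 0.4106
L = ρ/(1−ρ) = 0.4106/(1 − 0.4106) = 0.4106/0.5894 = 0.6967

Final: 0.6967


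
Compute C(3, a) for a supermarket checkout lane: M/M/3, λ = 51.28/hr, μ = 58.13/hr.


a = λ/μ = 0.8822; ρ = a/3 = 0.2941
P₀ = 0.410958 (from M/M/c formula)
C(c,a) = [a^c/(c!(1−ρ))]·P₀ = [0.68650/(6·0.7059)]·0.410958
= 0.16208·0.410958 = 0.066607

Final: 0.066607


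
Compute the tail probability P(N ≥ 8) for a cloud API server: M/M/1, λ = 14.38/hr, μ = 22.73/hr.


ρ = 14.38/22.73 = 0.6326
P(N ≥ n) = ρ^n = 0.6326^8 = 0.025661

Final: 0.025661


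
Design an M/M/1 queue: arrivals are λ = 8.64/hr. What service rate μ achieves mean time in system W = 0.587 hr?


W = 1/(μ−λ) ⇒ μ − λ = 1/W = 1/0.587 = 1.7036
μ = λ + 1/W = 8.64 + 1.7036 = 10.3436 per hr

Final: 10.3436 /hr


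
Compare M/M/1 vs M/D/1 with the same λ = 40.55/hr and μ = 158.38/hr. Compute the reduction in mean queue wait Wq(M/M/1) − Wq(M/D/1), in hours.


ρ = 40.55/158.38 = 0.2560
Wq(M/M/1) = ρ/(μ−λ) = 0.2560/117.83 = 0.002173 hr
Wq(M/D/1) = ρ/(2(μ−λ)) = 0.001086 hr
Savings = 0.002173 − 0.001086 = 0.001086 hr

Final: 0.001086 hr


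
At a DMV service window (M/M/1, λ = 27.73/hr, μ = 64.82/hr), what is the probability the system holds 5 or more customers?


ρ = 27.73/64.82 = 0.4278
P(N ≥ n) = ρ^n = 0.4278^5 = 0.014329

Final: 0.014329


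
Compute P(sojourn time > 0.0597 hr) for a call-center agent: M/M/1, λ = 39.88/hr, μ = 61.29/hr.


W ~ Exponential(μ−λ) for M/M/1.
μ − λ = 61.29 − 39.88 = 21.4100
P(W > t) = e^{−(μ−λ)t} = e^{−1.2782} = 0.278545

Final: 0.278545


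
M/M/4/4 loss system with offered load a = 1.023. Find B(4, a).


B(c,a) = (a^c/c!) / Σ_{k=0}^{c} a^k/k!
a^4/4! = 0.045634
Σ terms (k=0..4): 1.00000 + 1.02300 + 0.52326 + 0.17843 + 0.04563 = 2.770332
B = 0.045634/2.770332 = 0.016472

Final: 0.016472


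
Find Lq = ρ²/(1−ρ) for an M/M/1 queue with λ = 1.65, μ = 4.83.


ρ = 1.65/4.83 = 0.3416
Lq = ρ²/(1−ρ) = 0.1167/0.6584 = 0.1773

Final: 0.1773


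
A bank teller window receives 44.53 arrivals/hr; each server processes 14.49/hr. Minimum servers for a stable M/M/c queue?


Stability requires cμ > λ ⇔ c > λ/μ.
λ/μ = 44.53/14.49 = 3.0732
Minimum integer c = ⌊3.0732⌋ + 1 = 4
Check: 4·14.49 = 57.96 > 44.53, while 3·14.49 = 43.47 ≤ 44.53

Final: 4 servers


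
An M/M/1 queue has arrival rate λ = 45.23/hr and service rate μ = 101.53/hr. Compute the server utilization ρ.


ρ = λ/μ = 45.23/101.53 = 0.4455

Final: 0.4455


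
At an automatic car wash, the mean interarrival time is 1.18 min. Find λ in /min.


λ = 1/(interarrival time) in consistent units.
1 minute = 1 min, so λ = 1/1.18 = 0.8475 per minute

Final: 0.8475 /min


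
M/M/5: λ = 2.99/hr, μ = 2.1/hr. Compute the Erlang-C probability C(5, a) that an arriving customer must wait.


a = λ/μ = 1.4238; ρ = a/5 = 0.2848
P₀ = 0.240506 (from M/M/c formula)
C(c,a) = [a^c/(c!(1−ρ))]·P₀ = [5.85140/(120·0.7152)]·0.240506
= 0.06818·0.240506 = 0.016397

Final: 0.016397


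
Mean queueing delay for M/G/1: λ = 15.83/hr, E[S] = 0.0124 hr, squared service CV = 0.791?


ρ = λ·E[S] = 15.83·0.0124 = 0.1963
E[S²] = E[S]²(1+C_s²) = 0.0124²·(1+0.791) = 0.0002754
Wq = λ·E[S²]/(2(1−ρ)) = 15.83·0.0002754/(2·0.8037) = 0.002712 hr

Final: 0.002712 hr


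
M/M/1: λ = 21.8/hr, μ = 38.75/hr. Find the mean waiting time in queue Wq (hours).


ρ = 21.8/38.75 = 0.5626
Wq = ρ/(μ−λ) = 0.5626/(38.75 − 21.8) = 0.5626/16.95 = 0.03319 hr

Final: 0.03319 hr


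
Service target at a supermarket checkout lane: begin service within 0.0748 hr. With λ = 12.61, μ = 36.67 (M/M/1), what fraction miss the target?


ρ = 12.61/36.67 = 0.3439
P(Wq > t) = ρ·e^{−(μ−λ)t} = 0.3439·e^{−1.7997}
= 0.3439·0.165350 = 0.056860

Final: 0.056860


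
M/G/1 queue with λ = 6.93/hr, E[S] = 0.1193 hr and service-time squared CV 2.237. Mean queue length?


ρ = λ·E[S] = 6.93·0.1193 = 0.8267
Lq = ρ²(1+C_s²)/(2(1−ρ)) = 0.6835·(1+2.237)/(2·0.1733)
= 0.6835·3.2370/0.3465 = 6.38534

Final: 6.38534


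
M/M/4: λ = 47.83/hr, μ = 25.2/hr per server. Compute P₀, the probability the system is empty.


a = λ/μ = 47.83/25.2 = 1.8980; ρ = a/c = 0.4745
Σ_{k=0}^{3} a^k/k! (terms k=0..3) = 1.00000 + 1.89802 + 1.80123 + 1.13959 = 5.83884
Tail: a^4/(4!(1−ρ)) = 12.97775/(24·0.5255) = 1.02901
P₀ = 1/(5.83884 + 1.02901) = 1/6.86784 = 0.145606

Final: 0.145606


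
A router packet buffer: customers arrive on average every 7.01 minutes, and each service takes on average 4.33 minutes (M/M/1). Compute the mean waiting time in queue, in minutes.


λ = 60/7.01 = 8.5592 /hr
μ = 60/4.33 = 13.8568 /hr
ρ = λ/μ = 8.5592/13.8568 = 0.6177
Wq = ρ/(μ−λ) = 0.6177/(13.8568−8.5592) = 0.11660 hr
In minutes: 0.11660·60 = 6.996 min

Final: 6.996 min


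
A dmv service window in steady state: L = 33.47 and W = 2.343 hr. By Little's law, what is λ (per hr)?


λ = L/W = 33.47/2.343 = 14.2851 /hr

Final: 14.2851 /hr


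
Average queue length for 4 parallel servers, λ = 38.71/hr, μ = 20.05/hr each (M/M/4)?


a = λ/μ = 1.9307; ρ = a/4 = 0.4827
P₀ = 0.140589
Lq = P₀·a^c·ρ / (c!·(1−ρ)²) = 0.140589·13.89425·0.4827/(24·0.26763)
= 0.14679

Final: 0.14679


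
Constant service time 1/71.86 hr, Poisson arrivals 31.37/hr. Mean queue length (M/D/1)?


ρ = 31.37/71.86 = 0.4365
M/D/1: Lq = ρ²/(2(1−ρ)) = 0.1906/(2·0.5635) = 0.16911

Final: 0.16911


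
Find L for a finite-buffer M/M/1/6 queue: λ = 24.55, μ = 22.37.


ρ = 24.55/22.37 = 1.0975
L = ρ[1 − (K+1)ρ^K + Kρ^(K+1)] / [(1−ρ)(1−ρ^(K+1))]
Numerator: 1.0975·(1 − 7·1.747081 + 6·1.917338) = 0.301204
Denominator: (-0.09745)·(-0.917338) = 0.089396
L = 0.301204/0.089396 = 3.3693

Final: 3.3693


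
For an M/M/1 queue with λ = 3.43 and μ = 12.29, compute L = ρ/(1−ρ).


ρ = λ/μ = 3.43/12.29 = 0.2791
L = ρ/(1−ρ) = 0.2791/(1 − 0.2791) = 0.2791/0.7209 = 0.3871

Final: 0.3871


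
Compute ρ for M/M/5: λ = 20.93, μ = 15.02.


ρ = λ/(cμ) = 20.93/(5·15.02) = 20.93/75.10 = 0.2787

Final: 0.2787


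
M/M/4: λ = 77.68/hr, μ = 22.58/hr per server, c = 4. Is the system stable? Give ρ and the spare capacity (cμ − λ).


Total capacity cμ = 4·22.58 = 90.32/hr
ρ = λ/(cμ) = 77.68/90.32 = 0.8601
Stable ⇔ ρ < 1: YES
Spare capacity = cμ − λ = 90.32 − 77.68 = 12.64/hr

Final: ρ = 0.8601; stable; margin = 12.64/hr


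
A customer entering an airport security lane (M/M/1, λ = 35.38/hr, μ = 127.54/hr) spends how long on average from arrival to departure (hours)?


W = 1/(μ−λ) = 1/(127.54 − 35.38) = 1/92.16 = 0.01085 hr

Final: 0.01085 hr


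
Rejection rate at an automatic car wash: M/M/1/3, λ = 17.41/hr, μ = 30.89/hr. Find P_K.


ρ = λ/μ = 17.41/30.89 = 0.5636
P_K = (1−ρ)ρ^K/(1−ρ^(K+1)) = (0.4364·0.179037)/(1 − 0.100908)
= 0.078129/0.899092 = 0.086898

Final: 0.086898


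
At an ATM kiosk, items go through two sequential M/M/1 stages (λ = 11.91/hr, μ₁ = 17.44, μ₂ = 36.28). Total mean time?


Each node sees arrival rate λ = 11.91/hr (tandem ⇒ throughput preserved).
W₁ = 1/(μ₁−λ) = 1/(17.44−11.91) = 0.18083 hr
W₂ = 1/(μ₂−λ) = 1/(36.28−11.91) = 0.04103 hr
W_total = W₁ + W₂ = 0.18083 + 0.04103 = 0.22187 hr

Final: 0.22187 hr


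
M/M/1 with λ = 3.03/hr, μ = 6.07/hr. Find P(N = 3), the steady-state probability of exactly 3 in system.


ρ = 3.03/6.07 = 0.4992
P_n = (1−ρ)·ρ^n = (1 − 0.4992)·0.4992^3 = 0.5008·0.124383 = 0.062294

Final: 0.062294


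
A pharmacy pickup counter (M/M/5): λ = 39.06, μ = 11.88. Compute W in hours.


a = 3.2879; ρ = 0.6576; P₀ = 0.033516
Lq = P₀·a^c·ρ/(c!(1−ρ)²) = 0.60182
Wq = Lq/λ = 0.60182/39.06 = 0.01541 hr
W = Wq + 1/μ = 0.01541 + 0.08418 = 0.09958 hr

Final: 0.09958 hr


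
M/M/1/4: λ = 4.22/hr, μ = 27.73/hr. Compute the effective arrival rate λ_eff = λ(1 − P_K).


ρ = 0.1522; P_K = (1−ρ)ρ^4/(1−ρ^5) = 0.0004548
λ_eff = λ(1 − P_K) = 4.22·(1 − 0.0004548) = 4.22·0.999545 = 4.2181 /hr

Final: 4.2181 /hr


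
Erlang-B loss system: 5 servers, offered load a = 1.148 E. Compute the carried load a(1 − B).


B(5,1.148) = 0.005278 (Erlang-B)
Carried load = a(1 − B) = 1.148·(1 − 0.005278) = 1.148·0.994722 = 1.1419 E

Final: 1.1419 Erlangs


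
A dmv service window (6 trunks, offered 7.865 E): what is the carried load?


B(6,7.865) = 0.382328 (Erlang-B)
Carried load = a(1 − B) = 7.865·(1 − 0.382328) = 7.865·0.617672 = 4.8580 E

Final: 4.8580 Erlangs


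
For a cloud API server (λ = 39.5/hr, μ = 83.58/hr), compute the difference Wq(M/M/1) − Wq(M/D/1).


ρ = 39.5/83.58 = 0.4726
Wq(M/M/1) = ρ/(μ−λ) = 0.4726/44.08 = 0.01072 hr
Wq(M/D/1) = ρ/(2(μ−λ)) = 0.005361 hr
Savings = 0.01072 − 0.005361 = 0.005361 hr

Final: 0.005361 hr


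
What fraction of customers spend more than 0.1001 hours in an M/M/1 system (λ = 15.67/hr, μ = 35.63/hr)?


W ~ Exponential(μ−λ) for M/M/1.
μ − λ = 35.63 − 15.67 = 19.9600
P(W > t) = e^{−(μ−λ)t} = e^{−1.9980} = 0.135607

Final: 0.135607


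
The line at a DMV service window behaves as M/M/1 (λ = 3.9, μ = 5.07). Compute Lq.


ρ = 3.9/5.07 = 0.7692
Lq = ρ²/(1−ρ) = 0.5917/0.2308 = 2.5641

Final: 2.5641


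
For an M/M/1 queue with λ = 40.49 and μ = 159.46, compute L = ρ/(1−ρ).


ρ = λ/μ = 40.49/159.46 = 0.2539
L = ρ/(1−ρ) = 0.2539/(1 − 0.2539) = 0.2539/0.7461 = 0.3403

Final: 0.3403


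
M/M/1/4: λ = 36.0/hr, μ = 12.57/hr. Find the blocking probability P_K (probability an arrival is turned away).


ρ = λ/μ = 36.0/12.57 = 2.8640
P_K = (1−ρ)ρ^K/(1−ρ^(K+1)) = (-1.8640·67.277352)/(1 − 192.679768)
= -125.402416/-191.679768 = 0.654229

Final: 0.654229


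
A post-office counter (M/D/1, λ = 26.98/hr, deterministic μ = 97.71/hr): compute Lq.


ρ = 26.98/97.71 = 0.2761
M/D/1: Lq = ρ²/(2(1−ρ)) = 0.07624/(2·0.7239) = 0.05266

Final: 0.05266


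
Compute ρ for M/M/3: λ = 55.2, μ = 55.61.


ρ = λ/(cμ) = 55.2/(3·55.61) = 55.2/166.83 = 0.3309

Final: 0.3309


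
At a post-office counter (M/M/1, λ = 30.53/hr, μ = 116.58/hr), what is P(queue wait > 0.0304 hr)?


ρ = 30.53/116.58 = 0.2619
P(Wq > t) = ρ·e^{−(μ−λ)t} = 0.2619·e^{−2.6159}
= 0.2619·0.073101 = 0.019144

Final: 0.019144


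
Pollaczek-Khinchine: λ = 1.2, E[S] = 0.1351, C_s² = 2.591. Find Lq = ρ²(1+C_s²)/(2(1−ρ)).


ρ = λ·E[S] = 1.2·0.1351 = 0.1621
Lq = ρ²(1+C_s²)/(2(1−ρ)) = 0.02628·(1+2.591)/(2·0.8379)
= 0.02628·3.5910/1.6758 = 0.05632

Final: 0.05632


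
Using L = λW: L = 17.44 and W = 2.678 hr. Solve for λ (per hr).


λ = L/W = 17.44/2.678 = 6.5123 /hr

Final: 6.5123 /hr


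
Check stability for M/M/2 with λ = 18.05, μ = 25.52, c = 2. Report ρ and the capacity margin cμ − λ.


Total capacity cμ = 2·25.52 = 51.04/hr
ρ = λ/(cμ) = 18.05/51.04 = 0.3536
Stable ⇔ ρ < 1: YES
Spare capacity = cμ − λ = 51.04 − 18.05 = 32.99/hr

Final: ρ = 0.3536; stable; margin = 32.99/hr


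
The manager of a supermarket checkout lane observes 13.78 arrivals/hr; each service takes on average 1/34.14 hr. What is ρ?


ρ = λ/μ = 13.78/34.14 = 0.4036

Final: 0.4036


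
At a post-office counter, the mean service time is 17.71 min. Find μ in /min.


μ = 1/(service time) in consistent units.
1 minute = 1 min, so μ = 1/17.71 = 0.05647 per minute

Final: 0.05647 /min


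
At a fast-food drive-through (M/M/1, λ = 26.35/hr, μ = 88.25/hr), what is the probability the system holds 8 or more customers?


ρ = 26.35/88.25 = 0.2986
P(N ≥ n) = ρ^n = 0.2986^8 = 0.00006317

Final: 0.00006317


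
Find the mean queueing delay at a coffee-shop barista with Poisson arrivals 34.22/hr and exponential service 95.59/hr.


ρ = 34.22/95.59 = 0.3580
Wq = ρ/(μ−λ) = 0.3580/(95.59 − 34.22) = 0.3580/61.37 = 0.005833 hr

Final: 0.005833 hr


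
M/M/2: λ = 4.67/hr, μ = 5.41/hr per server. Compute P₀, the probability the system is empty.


a = λ/μ = 4.67/5.41 = 0.8632; ρ = a/c = 0.4316
Σ_{k=0}^{1} a^k/k! (terms k=0..1) = 1.00000 + 0.86322 = 1.86322
Tail: a^2/(2!(1−ρ)) = 0.74514/(2·0.5684) = 0.65548
P₀ = 1/(1.86322 + 0.65548) = 1/2.51870 = 0.397030

Final: 0.397030


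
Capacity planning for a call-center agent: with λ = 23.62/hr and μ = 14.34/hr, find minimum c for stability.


Stability requires cμ > λ ⇔ c > λ/μ.
λ/μ = 23.62/14.34 = 1.6471
Minimum integer c = ⌊1.6471⌋ + 1 = 2
Check: 2·14.34 = 28.68 > 23.62, while 1·14.34 = 14.34 ≤ 23.62

Final: 2 servers


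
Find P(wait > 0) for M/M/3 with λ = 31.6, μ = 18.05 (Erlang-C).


a = λ/μ = 1.7507; ρ = a/3 = 0.5836
P₀ = 0.155506 (from M/M/c formula)
C(c,a) = [a^c/(c!(1−ρ))]·P₀ = [5.36574/(6·0.4164)]·0.155506
= 2.14749·0.155506 = 0.333946

Final: 0.333946


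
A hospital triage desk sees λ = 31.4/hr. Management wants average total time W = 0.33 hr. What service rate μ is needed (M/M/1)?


W = 1/(μ−λ) ⇒ μ − λ = 1/W = 1/0.33 = 3.0303
μ = λ + 1/W = 31.4 + 3.0303 = 34.4303 per hr

Final: 34.4303 /hr


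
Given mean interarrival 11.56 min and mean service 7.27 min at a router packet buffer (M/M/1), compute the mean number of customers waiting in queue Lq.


λ = 60/11.56 = 5.1903 /hr
μ = 60/7.27 = 8.2531 /hr
ρ = λ/μ = 5.1903/8.2531 = 0.6289
Lq = ρ²/(1−ρ) = 0.3955/0.3711 = 1.0657

Final: 1.0657


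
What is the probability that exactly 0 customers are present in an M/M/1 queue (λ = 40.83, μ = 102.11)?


ρ = 40.83/102.11 = 0.3999
P_n = (1−ρ)·ρ^n = (1 − 0.3999)·0.3999^0 = 0.6001·1.000000 = 0.600137

Final: 0.600137


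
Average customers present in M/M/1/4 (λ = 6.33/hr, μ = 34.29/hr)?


ρ = 6.33/34.29 = 0.1846
L = ρ[1 − (K+1)ρ^K + Kρ^(K+1)] / [(1−ρ)(1−ρ^(K+1))]
Numerator: 0.1846·(1 − 5·0.001161 + 4·0.0002144) = 0.183688
Denominator: (0.8154)·(0.999786) = 0.815223
L = 0.183688/0.815223 = 0.2253

Final: 0.2253


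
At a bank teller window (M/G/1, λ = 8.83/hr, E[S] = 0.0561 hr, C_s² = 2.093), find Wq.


ρ = λ·E[S] = 8.83·0.0561 = 0.4954
E[S²] = E[S]²(1+C_s²) = 0.0561²·(1+2.093) = 0.009734
Wq = λ·E[S²]/(2(1−ρ)) = 8.83·0.009734/(2·0.5046) = 0.08516 hr

Final: 0.08516 hr


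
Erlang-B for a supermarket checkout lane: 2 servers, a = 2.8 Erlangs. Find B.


B(c,a) = (a^c/c!) / Σ_{k=0}^{c} a^k/k!
a^2/2! = 3.920000
Σ terms (k=0..2): 1.00000 + 2.80000 + 3.92000 = 7.720000
B = 3.920000/7.720000 = 0.507772

Final: 0.507772


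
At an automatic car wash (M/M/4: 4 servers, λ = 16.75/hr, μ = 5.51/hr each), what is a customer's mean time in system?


a = 3.0399; ρ = 0.7600; P₀ = 0.035502
Lq = P₀·a^c·ρ/(c!(1−ρ)²) = 1.66650
Wq = Lq/λ = 1.66650/16.75 = 0.09949 hr
W = Wq + 1/μ = 0.09949 + 0.18149 = 0.28098 hr

Final: 0.28098 hr


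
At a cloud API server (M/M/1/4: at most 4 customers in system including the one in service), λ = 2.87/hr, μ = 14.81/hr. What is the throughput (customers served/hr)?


ρ = 0.1938; P_K = (1−ρ)ρ^4/(1−ρ^5) = 0.001137
λ_eff = λ(1 − P_K) = 2.87·(1 − 0.001137) = 2.87·0.998863 = 2.8667 /hr

Final: 2.8667 /hr


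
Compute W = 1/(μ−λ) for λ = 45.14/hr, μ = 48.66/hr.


W = 1/(μ−λ) = 1/(48.66 − 45.14) = 1/3.52 = 0.2841 hr

Final: 0.2841 hr


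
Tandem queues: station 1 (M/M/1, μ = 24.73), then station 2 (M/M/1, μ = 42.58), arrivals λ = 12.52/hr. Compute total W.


Each node sees arrival rate λ = 12.52/hr (tandem ⇒ throughput preserved).
W₁ = 1/(μ₁−λ) = 1/(24.73−12.52) = 0.08190 hr
W₂ = 1/(μ₂−λ) = 1/(42.58−12.52) = 0.03327 hr
W_total = W₁ + W₂ = 0.08190 + 0.03327 = 0.11517 hr

Final: 0.11517 hr


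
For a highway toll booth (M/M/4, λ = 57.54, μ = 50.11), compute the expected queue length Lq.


a = λ/μ = 1.1483; ρ = a/4 = 0.2871
P₀ = 0.316307
Lq = P₀·a^c·ρ / (c!·(1−ρ)²) = 0.316307·1.73853·0.2871/(24·0.50827)
= 0.01294

Final: 0.01294


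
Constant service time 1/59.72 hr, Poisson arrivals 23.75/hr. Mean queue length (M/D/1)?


ρ = 23.75/59.72 = 0.3977
M/D/1: Lq = ρ²/(2(1−ρ)) = 0.1582/(2·0.6023) = 0.13129

Final: 0.13129


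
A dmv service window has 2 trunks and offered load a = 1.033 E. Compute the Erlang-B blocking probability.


B(c,a) = (a^c/c!) / Σ_{k=0}^{c} a^k/k!
a^2/2! = 0.533544
Σ terms (k=0..2): 1.00000 + 1.03300 + 0.53354 = 2.566545
B = 0.533544/2.566545 = 0.207884

Final: 0.207884


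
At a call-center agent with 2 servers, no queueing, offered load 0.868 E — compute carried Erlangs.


B(2,0.868) = 0.167822 (Erlang-B)
Carried load = a(1 − B) = 0.868·(1 − 0.167822) = 0.868·0.832178 = 0.7223 E

Final: 0.7223 Erlangs


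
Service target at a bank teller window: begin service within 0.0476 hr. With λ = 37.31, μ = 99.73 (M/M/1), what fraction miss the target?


ρ = 37.31/99.73 = 0.3741
P(Wq > t) = ρ·e^{−(μ−λ)t} = 0.3741·e^{−2.9712}
= 0.3741·0.051242 = 0.019170

Final: 0.019170


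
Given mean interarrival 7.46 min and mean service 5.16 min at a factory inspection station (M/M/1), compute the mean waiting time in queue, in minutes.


λ = 60/7.46 = 8.0429 /hr
μ = 60/5.16 = 11.6279 /hr
ρ = λ/μ = 8.0429/11.6279 = 0.6917
Wq = ρ/(μ−λ) = 0.6917/(11.6279−8.0429) = 0.19294 hr
In minutes: 0.19294·60 = 11.576 min

Final: 11.576 min


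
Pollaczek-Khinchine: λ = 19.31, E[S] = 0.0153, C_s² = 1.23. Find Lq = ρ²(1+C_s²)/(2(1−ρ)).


ρ = λ·E[S] = 19.31·0.0153 = 0.2954
Lq = ρ²(1+C_s²)/(2(1−ρ)) = 0.08729·(1+1.23)/(2·0.7046)
= 0.08729·2.2300/1.4091 = 0.13814

Final: 0.13814


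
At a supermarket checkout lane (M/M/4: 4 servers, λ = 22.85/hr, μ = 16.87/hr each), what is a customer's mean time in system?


a = 1.3545; ρ = 0.3386; P₀ = 0.256544
Lq = P₀·a^c·ρ/(c!(1−ρ)²) = 0.02785
Wq = Lq/λ = 0.02785/22.85 = 0.001219 hr
W = Wq + 1/μ = 0.001219 + 0.05928 = 0.06050 hr

Final: 0.06050 hr


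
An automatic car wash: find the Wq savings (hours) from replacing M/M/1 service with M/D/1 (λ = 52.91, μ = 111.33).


ρ = 52.91/111.33 = 0.4753
Wq(M/M/1) = ρ/(μ−λ) = 0.4753/58.42 = 0.008135 hr
Wq(M/D/1) = ρ/(2(μ−λ)) = 0.004068 hr
Savings = 0.008135 − 0.004068 = 0.004068 hr

Final: 0.004068 hr


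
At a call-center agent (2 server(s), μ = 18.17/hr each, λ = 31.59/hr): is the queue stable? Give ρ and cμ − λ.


Total capacity cμ = 2·18.17 = 36.34/hr
ρ = λ/(cμ) = 31.59/36.34 = 0.8693
Stable ⇔ ρ < 1: YES
Spare capacity = cμ − λ = 36.34 − 31.59 = 4.75/hr

Final: ρ = 0.8693; stable; margin = 4.75/hr


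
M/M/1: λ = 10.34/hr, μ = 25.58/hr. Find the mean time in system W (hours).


W = 1/(μ−λ) = 1/(25.58 − 10.34) = 1/15.24 = 0.06562 hr

Final: 0.06562 hr


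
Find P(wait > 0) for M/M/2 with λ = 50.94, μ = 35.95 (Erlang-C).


a = λ/μ = 1.4170; ρ = a/2 = 0.7085
P₀ = 0.170628 (from M/M/c formula)
C(c,a) = [a^c/(c!(1−ρ))]·P₀ = [2.00780/(2·0.2915)]·0.170628
= 3.44372·0.170628 = 0.587596

Final: 0.587596


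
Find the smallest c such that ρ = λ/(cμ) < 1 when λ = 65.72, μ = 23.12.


Stability requires cμ > λ ⇔ c > λ/μ.
λ/μ = 65.72/23.12 = 2.8426
Minimum integer c = ⌊2.8426⌋ + 1 = 3
Check: 3·23.12 = 69.36 > 65.72, while 2·23.12 = 46.24 ≤ 65.72

Final: 3 servers


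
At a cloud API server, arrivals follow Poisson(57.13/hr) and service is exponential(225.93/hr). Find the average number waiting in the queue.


ρ = 57.13/225.93 = 0.2529
Lq = ρ²/(1−ρ) = 0.06394/0.7471 = 0.08558

Final: 0.08558


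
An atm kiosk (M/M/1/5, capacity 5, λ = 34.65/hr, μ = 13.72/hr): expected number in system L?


ρ = 34.65/13.72 = 2.5255
L = ρ[1 − (K+1)ρ^K + Kρ^(K+1)] / [(1−ρ)(1−ρ^(K+1))]
Numerator: 2.5255·(1 − 6·102.741438 + 5·259.474549) = 1722.206321
Denominator: (-1.5255)·(-258.474549) = 394.305562
L = 1722.206321/394.305562 = 4.3677

Final: 4.3677


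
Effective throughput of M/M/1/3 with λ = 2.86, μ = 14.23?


ρ = 0.2010; P_K = (1−ρ)ρ^3/(1−ρ^4) = 0.006498
λ_eff = λ(1 − P_K) = 2.86·(1 − 0.006498) = 2.86·0.993502 = 2.8414 /hr

Final: 2.8414 /hr


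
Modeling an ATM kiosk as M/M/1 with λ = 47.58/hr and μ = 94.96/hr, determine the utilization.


ρ = λ/μ = 47.58/94.96 = 0.5011

Final: 0.5011


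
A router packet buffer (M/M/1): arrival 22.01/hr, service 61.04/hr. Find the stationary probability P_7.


ρ = 22.01/61.04 = 0.3606
P_n = (1−ρ)·ρ^n = (1 − 0.3606)·0.3606^7 = 0.6394·0.0007926 = 0.0005068

Final: 0.0005068


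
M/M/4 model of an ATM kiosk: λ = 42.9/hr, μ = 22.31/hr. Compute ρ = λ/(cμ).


ρ = λ/(cμ) = 42.9/(4·22.31) = 42.9/89.24 = 0.4807

Final: 0.4807


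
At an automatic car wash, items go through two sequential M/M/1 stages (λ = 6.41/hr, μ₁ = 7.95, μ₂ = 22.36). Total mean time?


Each node sees arrival rate λ = 6.41/hr (tandem ⇒ throughput preserved).
W₁ = 1/(μ₁−λ) = 1/(7.95−6.41) = 0.64935 hr
W₂ = 1/(μ₂−λ) = 1/(22.36−6.41) = 0.06270 hr
W_total = W₁ + W₂ = 0.64935 + 0.06270 = 0.71205 hr

Final: 0.71205 hr


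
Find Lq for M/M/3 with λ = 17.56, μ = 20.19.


a = λ/μ = 0.8697; ρ = a/3 = 0.2899
P₀ = 0.416254
Lq = P₀·a^c·ρ / (c!·(1−ρ)²) = 0.416254·0.65791·0.2899/(6·0.50422)
= 0.02624

Final: 0.02624


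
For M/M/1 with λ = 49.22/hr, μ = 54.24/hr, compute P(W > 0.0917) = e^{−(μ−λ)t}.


W ~ Exponential(μ−λ) for M/M/1.
μ − λ = 54.24 − 49.22 = 5.0200
P(W > t) = e^{−(μ−λ)t} = e^{−0.4603} = 0.631073

Final: 0.631073


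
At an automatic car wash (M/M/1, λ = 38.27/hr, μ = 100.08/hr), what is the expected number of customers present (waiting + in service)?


ρ = λ/μ = 38.27/100.08 = 0.3824
L = ρ/(1−ρ) = 0.3824/(1 − 0.3824) = 0.3824/0.6176 = 0.6192

Final: 0.6192


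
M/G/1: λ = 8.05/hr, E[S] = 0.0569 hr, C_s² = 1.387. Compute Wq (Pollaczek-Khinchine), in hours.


ρ = λ·E[S] = 8.05·0.0569 = 0.4580
E[S²] = E[S]²(1+C_s²) = 0.0569²·(1+1.387) = 0.007728
Wq = λ·E[S²]/(2(1−ρ)) = 8.05·0.007728/(2·0.5420) = 0.05740 hr

Final: 0.05740 hr


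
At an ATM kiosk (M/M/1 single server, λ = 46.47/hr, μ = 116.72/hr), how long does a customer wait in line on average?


ρ = 46.47/116.72 = 0.3981
Wq = ρ/(μ−λ) = 0.3981/(116.72 − 46.47) = 0.3981/70.25 = 0.005667 hr

Final: 0.005667 hr


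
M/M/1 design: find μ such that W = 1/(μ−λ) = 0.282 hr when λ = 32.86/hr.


W = 1/(μ−λ) ⇒ μ − λ = 1/W = 1/0.282 = 3.5461
μ = λ + 1/W = 32.86 + 3.5461 = 36.4061 per hr

Final: 36.4061 /hr


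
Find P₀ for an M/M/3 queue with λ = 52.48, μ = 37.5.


a = λ/μ = 52.48/37.5 = 1.3995; ρ = a/c = 0.4665
Σ_{k=0}^{2} a^k/k! (terms k=0..2) = 1.00000 + 1.39947 + 0.97925 = 3.37872
Tail: a^3/(3!(1−ρ)) = 2.74087/(6·0.5335) = 0.85623
P₀ = 1/(3.37872 + 0.85623) = 1/4.23496 = 0.236130

Final: 0.236130


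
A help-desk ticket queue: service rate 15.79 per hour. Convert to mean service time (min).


Mean service time = 1/μ = 1/15.79 hour = 0.06333 hour
In minutes: 0.06333 × 60 = 3.7999 min

Final: 3.7999 min


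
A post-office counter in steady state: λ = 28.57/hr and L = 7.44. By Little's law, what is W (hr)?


W = L/λ = 7.44/28.57 = 0.2604 hr

Final: 0.2604 hr


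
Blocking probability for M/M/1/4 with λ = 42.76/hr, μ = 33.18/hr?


ρ = λ/μ = 42.76/33.18 = 1.2887
P_K = (1−ρ)ρ^K/(1−ρ^(K+1)) = (-0.2887·2.758324)/(1 − 3.554730)
= -0.796406/-2.554730 = 0.311738

Final: 0.311738


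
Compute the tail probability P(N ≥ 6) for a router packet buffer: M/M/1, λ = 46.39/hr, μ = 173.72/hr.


ρ = 46.39/173.72 = 0.2670
P(N ≥ n) = ρ^n = 0.2670^6 = 0.0003626

Final: 0.0003626


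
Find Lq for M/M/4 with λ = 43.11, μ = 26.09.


a = λ/μ = 1.6524; ρ = a/4 = 0.4131
P₀ = 0.188729
Lq = P₀·a^c·ρ / (c!·(1−ρ)²) = 0.188729·7.45445·0.4131/(24·0.34446)
= 0.07030

Final: 0.07030


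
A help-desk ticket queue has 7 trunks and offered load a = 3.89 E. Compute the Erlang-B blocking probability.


B(c,a) = (a^c/c!) / Σ_{k=0}^{c} a^k/k!
a^7/7! = 2.674340
Σ terms (k=0..7): 1.00000 + 3.89000 + 7.56605 + 9.81064 + 9.54085 + 7.42278 + 4.81244 + 2.67434 = 46.717108
B = 2.674340/46.717108 = 0.057245

Final: 0.057245


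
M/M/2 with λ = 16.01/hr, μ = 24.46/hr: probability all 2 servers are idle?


a = λ/μ = 16.01/24.46 = 0.6545; ρ = a/c = 0.3273
Σ_{k=0}^{1} a^k/k! (terms k=0..1) = 1.00000 + 0.65454 = 1.65454
Tail: a^2/(2!(1−ρ)) = 0.42842/(2·0.6727) = 0.31842
P₀ = 1/(1.65454 + 0.31842) = 1/1.97296 = 0.506854

Final: 0.506854


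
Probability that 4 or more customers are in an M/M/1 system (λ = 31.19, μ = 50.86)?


ρ = 31.19/50.86 = 0.6133
P(N ≥ n) = ρ^n = 0.6133^4 = 0.141435

Final: 0.141435


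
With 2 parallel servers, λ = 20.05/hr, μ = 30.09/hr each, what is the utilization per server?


ρ = λ/(cμ) = 20.05/(2·30.09) = 20.05/60.18 = 0.3332

Final: 0.3332


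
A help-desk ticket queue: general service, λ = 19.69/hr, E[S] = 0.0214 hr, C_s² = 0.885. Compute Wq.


ρ = λ·E[S] = 19.69·0.0214 = 0.4214
E[S²] = E[S]²(1+C_s²) = 0.0214²·(1+0.885) = 0.0008633
Wq = λ·E[S²]/(2(1−ρ)) = 19.69·0.0008633/(2·0.5786) = 0.01469 hr

Final: 0.01469 hr


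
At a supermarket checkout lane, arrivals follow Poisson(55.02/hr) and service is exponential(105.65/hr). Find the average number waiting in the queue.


ρ = 55.02/105.65 = 0.5208
Lq = ρ²/(1−ρ) = 0.2712/0.4792 = 0.5659

Final: 0.5659


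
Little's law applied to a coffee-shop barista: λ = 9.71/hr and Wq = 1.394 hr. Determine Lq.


Lq = λWq = 9.71·1.394 = 13.5357

Final: 13.5357


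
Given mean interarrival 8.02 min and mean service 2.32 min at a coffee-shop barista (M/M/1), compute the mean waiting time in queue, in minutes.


λ = 60/8.02 = 7.4813 /hr
μ = 60/2.32 = 25.8621 /hr
ρ = λ/μ = 7.4813/25.8621 = 0.2893
Wq = ρ/(μ−λ) = 0.2893/(25.8621−7.4813) = 0.01574 hr
In minutes: 0.01574·60 = 0.9443 min

Final: 0.9443 min


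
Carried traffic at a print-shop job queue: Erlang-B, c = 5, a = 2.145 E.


B(5,2.145) = 0.045313 (Erlang-B)
Carried load = a(1 − B) = 2.145·(1 − 0.045313) = 2.145·0.954687 = 2.0478 E

Final: 2.0478 Erlangs


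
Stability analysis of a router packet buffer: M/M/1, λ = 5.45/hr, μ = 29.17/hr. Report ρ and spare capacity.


Total capacity cμ = 1·29.17 = 29.17/hr
ρ = λ/(cμ) = 5.45/29.17 = 0.1868
Stable ⇔ ρ < 1: YES
Spare capacity = cμ − λ = 29.17 − 5.45 = 23.72/hr

Final: ρ = 0.1868; stable; margin = 23.72/hr


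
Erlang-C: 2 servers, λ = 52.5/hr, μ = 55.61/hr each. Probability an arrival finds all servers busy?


a = λ/μ = 0.9441; ρ = a/2 = 0.4720
P₀ = 0.358661 (from M/M/c formula)
C(c,a) = [a^c/(c!(1−ρ))]·P₀ = [0.89128/(2·0.5280)]·0.358661
= 0.84407·0.358661 = 0.302736

Final: 0.302736


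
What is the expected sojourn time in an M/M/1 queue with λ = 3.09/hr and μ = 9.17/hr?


W = 1/(μ−λ) = 1/(9.17 − 3.09) = 1/6.08 = 0.1645 hr

Final: 0.1645 hr


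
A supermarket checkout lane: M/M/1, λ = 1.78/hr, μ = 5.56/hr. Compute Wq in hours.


ρ = 1.78/5.56 = 0.3201
Wq = ρ/(μ−λ) = 0.3201/(5.56 − 1.78) = 0.3201/3.78 = 0.08469 hr

Final: 0.08469 hr


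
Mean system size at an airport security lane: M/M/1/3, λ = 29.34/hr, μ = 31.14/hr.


ρ = 29.34/31.14 = 0.9422
L = ρ[1 − (K+1)ρ^K + Kρ^(K+1)] / [(1−ρ)(1−ρ^(K+1))]
Numerator: 0.9422·(1 − 4·0.836420 + 3·0.788072) = 0.017464
Denominator: (0.05780)·(0.211928) = 0.012250
L = 0.017464/0.012250 = 1.4256

Final: 1.4256


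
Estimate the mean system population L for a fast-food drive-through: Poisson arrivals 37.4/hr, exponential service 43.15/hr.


ρ = λ/μ = 37.4/43.15 = 0.8667
L = ρ/(1−ρ) = 0.8667/(1 − 0.8667) = 0.8667/0.1333 = 6.5043

Final: 6.5043


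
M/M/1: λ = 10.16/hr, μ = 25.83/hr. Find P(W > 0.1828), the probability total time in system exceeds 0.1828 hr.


W ~ Exponential(μ−λ) for M/M/1.
μ − λ = 25.83 − 10.16 = 15.6700
P(W > t) = e^{−(μ−λ)t} = e^{−2.8645} = 0.057013

Final: 0.057013


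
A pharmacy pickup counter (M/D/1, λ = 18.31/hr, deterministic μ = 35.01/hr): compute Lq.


ρ = 18.31/35.01 = 0.5230
M/D/1: Lq = ρ²/(2(1−ρ)) = 0.2735/(2·0.4770) = 0.28671

Final: 0.28671


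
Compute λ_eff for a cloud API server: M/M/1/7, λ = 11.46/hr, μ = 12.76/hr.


ρ = 0.8981; P_K = (1−ρ)ρ^7/(1−ρ^8) = 0.083272
λ_eff = λ(1 − P_K) = 11.46·(1 − 0.083272) = 11.46·0.916728 = 10.5057 /hr

Final: 10.5057 /hr


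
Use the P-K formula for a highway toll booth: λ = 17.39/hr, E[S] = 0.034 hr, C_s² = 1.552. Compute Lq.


ρ = λ·E[S] = 17.39·0.034 = 0.5913
Lq = ρ²(1+C_s²)/(2(1−ρ)) = 0.3496·(1+1.552)/(2·0.4087)
= 0.3496·2.5520/0.8175 = 1.09134

Final: 1.09134


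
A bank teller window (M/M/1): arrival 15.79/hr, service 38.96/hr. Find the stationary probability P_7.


ρ = 15.79/38.96 = 0.4053
P_n = (1−ρ)·ρ^n = (1 − 0.4053)·0.4053^7 = 0.5947·0.001796 = 0.001068

Final: 0.001068


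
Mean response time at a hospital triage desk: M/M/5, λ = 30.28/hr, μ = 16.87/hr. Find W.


a = 1.7949; ρ = 0.3590; P₀ = 0.165449
Lq = P₀·a^c·ρ/(c!(1−ρ)²) = 0.02244
Wq = Lq/λ = 0.02244/30.28 = 0.0007411 hr
W = Wq + 1/μ = 0.0007411 + 0.05928 = 0.06002 hr

Final: 0.06002 hr


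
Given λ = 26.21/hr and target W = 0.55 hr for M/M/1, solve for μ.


W = 1/(μ−λ) ⇒ μ − λ = 1/W = 1/0.55 = 1.8182
μ = λ + 1/W = 26.21 + 1.8182 = 28.0282 per hr

Final: 28.0282 /hr


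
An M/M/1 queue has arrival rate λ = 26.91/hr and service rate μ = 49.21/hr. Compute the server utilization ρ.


ρ = λ/μ = 26.91/49.21 = 0.5468

Final: 0.5468


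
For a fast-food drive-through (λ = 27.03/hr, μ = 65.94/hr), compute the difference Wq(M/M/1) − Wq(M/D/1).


ρ = 27.03/65.94 = 0.4099
Wq(M/M/1) = ρ/(μ−λ) = 0.4099/38.91 = 0.01054 hr
Wq(M/D/1) = ρ/(2(μ−λ)) = 0.005268 hr
Savings = 0.01054 − 0.005268 = 0.005268 hr

Final: 0.005268 hr


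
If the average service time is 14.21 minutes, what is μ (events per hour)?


μ = 1/(service time) in consistent units.
1 hour = 60 min, so μ = 60/14.21 = 4.2224 per hour

Final: 4.2224 /hr


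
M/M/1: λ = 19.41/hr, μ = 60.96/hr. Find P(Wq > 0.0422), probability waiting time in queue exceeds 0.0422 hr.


ρ = 19.41/60.96 = 0.3184
P(Wq > t) = ρ·e^{−(μ−λ)t} = 0.3184·e^{−1.7534}
= 0.3184·0.173182 = 0.055142

Final: 0.055142


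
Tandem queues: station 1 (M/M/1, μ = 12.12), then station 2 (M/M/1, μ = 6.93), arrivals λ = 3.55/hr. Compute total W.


Each node sees arrival rate λ = 3.55/hr (tandem ⇒ throughput preserved).
W₁ = 1/(μ₁−λ) = 1/(12.12−3.55) = 0.11669 hr
W₂ = 1/(μ₂−λ) = 1/(6.93−3.55) = 0.29586 hr
W_total = W₁ + W₂ = 0.11669 + 0.29586 = 0.41254 hr

Final: 0.41254 hr


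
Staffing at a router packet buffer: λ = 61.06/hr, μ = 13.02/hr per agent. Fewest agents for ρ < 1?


Stability requires cμ > λ ⇔ c > λ/μ.
λ/μ = 61.06/13.02 = 4.6897
Minimum integer c = ⌊4.6897⌋ + 1 = 5
Check: 5·13.02 = 65.10 > 61.06, while 4·13.02 = 52.08 ≤ 61.06

Final: 5 servers


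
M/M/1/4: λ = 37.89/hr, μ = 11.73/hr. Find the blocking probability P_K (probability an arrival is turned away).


ρ = λ/μ = 37.89/11.73 = 3.2302
P_K = (1−ρ)ρ^K/(1−ρ^(K+1)) = (-2.2302·108.869536)/(1 − 351.668093)
= -242.798556/-350.668093 = 0.692389

Final: 0.692389


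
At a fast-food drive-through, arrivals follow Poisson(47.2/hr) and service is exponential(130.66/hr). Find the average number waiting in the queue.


ρ = 47.2/130.66 = 0.3612
Lq = ρ²/(1−ρ) = 0.1305/0.6388 = 0.2043

Final: 0.2043


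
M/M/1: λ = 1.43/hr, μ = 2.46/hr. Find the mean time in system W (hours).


W = 1/(μ−λ) = 1/(2.46 − 1.43) = 1/1.03 = 0.9709 hr

Final: 0.9709 hr


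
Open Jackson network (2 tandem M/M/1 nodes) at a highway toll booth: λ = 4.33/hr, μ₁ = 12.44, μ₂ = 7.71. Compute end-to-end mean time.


Each node sees arrival rate λ = 4.33/hr (tandem ⇒ throughput preserved).
W₁ = 1/(μ₁−λ) = 1/(12.44−4.33) = 0.12330 hr
W₂ = 1/(μ₂−λ) = 1/(7.71−4.33) = 0.29586 hr
W_total = W₁ + W₂ = 0.12330 + 0.29586 = 0.41916 hr

Final: 0.41916 hr


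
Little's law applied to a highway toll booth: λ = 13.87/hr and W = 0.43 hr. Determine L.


L = λW = 13.87·0.43 = 5.9641

Final: 5.9641


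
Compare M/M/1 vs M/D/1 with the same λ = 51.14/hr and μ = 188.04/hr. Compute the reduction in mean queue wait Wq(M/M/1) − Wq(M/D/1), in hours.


ρ = 51.14/188.04 = 0.2720
Wq(M/M/1) = ρ/(μ−λ) = 0.2720/136.90 = 0.001987 hr
Wq(M/D/1) = ρ/(2(μ−λ)) = 0.0009933 hr
Savings = 0.001987 − 0.0009933 = 0.0009933 hr

Final: 0.0009933 hr


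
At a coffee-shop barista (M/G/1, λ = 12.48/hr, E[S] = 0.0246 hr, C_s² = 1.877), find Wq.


ρ = λ·E[S] = 12.48·0.0246 = 0.3070
E[S²] = E[S]²(1+C_s²) = 0.0246²·(1+1.877) = 0.001741
Wq = λ·E[S²]/(2(1−ρ)) = 12.48·0.001741/(2·0.6930) = 0.01568 hr

Final: 0.01568 hr


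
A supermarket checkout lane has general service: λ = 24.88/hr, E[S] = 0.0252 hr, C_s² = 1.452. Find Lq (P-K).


ρ = λ·E[S] = 24.88·0.0252 = 0.6270
Lq = ρ²(1+C_s²)/(2(1−ρ)) = 0.3931·(1+1.452)/(2·0.3730)
= 0.3931·2.4520/0.7460 = 1.29198

Final: 1.29198


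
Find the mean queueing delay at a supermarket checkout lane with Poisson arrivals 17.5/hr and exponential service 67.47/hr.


ρ = 17.5/67.47 = 0.2594
Wq = ρ/(μ−λ) = 0.2594/(67.47 − 17.5) = 0.2594/49.97 = 0.005191 hr

Final: 0.005191 hr


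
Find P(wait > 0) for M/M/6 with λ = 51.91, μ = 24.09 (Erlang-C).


a = λ/μ = 2.1548; ρ = a/6 = 0.3591
P₀ = 0.115653 (from M/M/c formula)
C(c,a) = [a^c/(c!(1−ρ))]·P₀ = [100.11182/(720·0.6409)]·0.115653
= 0.21696·0.115653 = 0.025093

Final: 0.025093


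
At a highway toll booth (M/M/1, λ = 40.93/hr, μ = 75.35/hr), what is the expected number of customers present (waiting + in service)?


ρ = λ/μ = 40.93/75.35 = 0.5432
L = ρ/(1−ρ) = 0.5432/(1 − 0.5432) = 0.5432/0.4568 = 1.1891

Final: 1.1891


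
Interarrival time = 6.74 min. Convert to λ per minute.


λ = 1/(interarrival time) in consistent units.
1 minute = 1 min, so λ = 1/6.74 = 0.1484 per minute

Final: 0.1484 /min


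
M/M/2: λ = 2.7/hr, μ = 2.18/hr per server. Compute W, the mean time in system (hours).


a = 1.2385; ρ = 0.6193; P₀ = 0.235127
Lq = P₀·a^c·ρ/(c!(1−ρ)²) = 0.77041
Wq = Lq/λ = 0.77041/2.7 = 0.28534 hr
W = Wq + 1/μ = 0.28534 + 0.45872 = 0.74405 hr

Final: 0.74405 hr


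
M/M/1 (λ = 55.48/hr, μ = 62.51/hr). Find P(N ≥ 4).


ρ = 55.48/62.51 = 0.8875
P(N ≥ n) = ρ^n = 0.8875^4 = 0.620509

Final: 0.620509


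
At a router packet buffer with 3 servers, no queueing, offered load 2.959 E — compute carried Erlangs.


B(3,2.959) = 0.341214 (Erlang-B)
Carried load = a(1 − B) = 2.959·(1 − 0.341214) = 2.959·0.658786 = 1.9493 E

Final: 1.9493 Erlangs


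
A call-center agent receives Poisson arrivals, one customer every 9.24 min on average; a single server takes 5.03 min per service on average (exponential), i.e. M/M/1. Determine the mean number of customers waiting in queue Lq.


λ = 60/9.24 = 6.4935 /hr
μ = 60/5.03 = 11.9284 /hr
ρ = λ/μ = 6.4935/11.9284 = 0.5444
Lq = ρ²/(1−ρ) = 0.2963/0.4556 = 0.6504

Final: 0.6504


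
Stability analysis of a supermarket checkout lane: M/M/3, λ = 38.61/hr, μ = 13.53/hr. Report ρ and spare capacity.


Total capacity cμ = 3·13.53 = 40.59/hr
ρ = λ/(cμ) = 38.61/40.59 = 0.9512
Stable ⇔ ρ < 1: YES
Spare capacity = cμ − λ = 40.59 − 38.61 = 1.98/hr

Final: ρ = 0.9512; stable; margin = 1.98/hr


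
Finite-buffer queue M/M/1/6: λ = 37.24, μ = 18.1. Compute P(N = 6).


ρ = λ/μ = 37.24/18.1 = 2.0575
P_K = (1−ρ)ρ^K/(1−ρ^(K+1)) = (-1.0575·75.855414)/(1 − 156.069372)
= -80.213957/-155.069372 = 0.517278

Final: 0.517278


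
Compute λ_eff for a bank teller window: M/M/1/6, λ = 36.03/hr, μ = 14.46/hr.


ρ = 2.4917; P_K = (1−ρ)ρ^6/(1−ρ^7) = 0.599673
λ_eff = λ(1 − P_K) = 36.03·(1 − 0.599673) = 36.03·0.400327 = 14.4238 /hr

Final: 14.4238 /hr


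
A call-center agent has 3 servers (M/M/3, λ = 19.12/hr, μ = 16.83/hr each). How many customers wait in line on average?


a = λ/μ = 1.1361; ρ = a/3 = 0.3787
P₀ = 0.314989
Lq = P₀·a^c·ρ / (c!·(1−ρ)²) = 0.314989·1.46626·0.3787/(6·0.38603)
= 0.07551

Final: 0.07551


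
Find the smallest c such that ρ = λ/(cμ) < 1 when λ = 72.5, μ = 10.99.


Stability requires cμ > λ ⇔ c > λ/μ.
λ/μ = 72.5/10.99 = 6.5969
Minimum integer c = ⌊6.5969⌋ + 1 = 7
Check: 7·10.99 = 76.93 > 72.5, while 6·10.99 = 65.94 ≤ 72.5

Final: 7 servers


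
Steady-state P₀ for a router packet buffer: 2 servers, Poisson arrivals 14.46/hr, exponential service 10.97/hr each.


a = λ/μ = 14.46/10.97 = 1.3181; ρ = a/c = 0.6591
Σ_{k=0}^{1} a^k/k! (terms k=0..1) = 1.00000 + 1.31814 = 2.31814
Tail: a^2/(2!(1−ρ)) = 1.73749/(2·0.3409) = 2.54817
P₀ = 1/(2.31814 + 2.54817) = 1/4.86631 = 0.205495

Final: 0.205495
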